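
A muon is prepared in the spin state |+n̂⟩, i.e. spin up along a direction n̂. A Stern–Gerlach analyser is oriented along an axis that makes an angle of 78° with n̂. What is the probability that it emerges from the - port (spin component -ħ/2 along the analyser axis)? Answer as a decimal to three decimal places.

For spin-½, the probability of finding spin-up along an axis at angle θ to the initial spin direction is cos²(θ/2); spin-down is sin²(θ/2).
θ = 78°, so P = sin²(39°) ≈ 0.396.

0.396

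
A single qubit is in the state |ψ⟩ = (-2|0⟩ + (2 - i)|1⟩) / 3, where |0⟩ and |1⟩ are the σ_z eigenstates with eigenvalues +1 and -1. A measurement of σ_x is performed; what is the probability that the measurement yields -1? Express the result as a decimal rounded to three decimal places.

0.944

|-x⟩ = (|0⟩ - |1⟩)/√2, so ⟨-x|ψ⟩ = (-4 + i) / (√2·3).
P = |-4 + i|² / 18 = 17/18.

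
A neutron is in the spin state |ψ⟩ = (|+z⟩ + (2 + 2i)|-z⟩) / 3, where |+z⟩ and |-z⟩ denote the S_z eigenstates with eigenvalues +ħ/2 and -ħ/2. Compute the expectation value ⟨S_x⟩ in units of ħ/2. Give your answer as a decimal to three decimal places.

0.444

⟨σ_x⟩ = 2 Re(a* b)/(|a|²+|b|²) with a = 1, b = (2 + 2i).
a* b = (2 + 2i), so ⟨σ_x⟩ = 4/9.
⟨S_x⟩ = (ħ/2)·⟨σ_x⟩.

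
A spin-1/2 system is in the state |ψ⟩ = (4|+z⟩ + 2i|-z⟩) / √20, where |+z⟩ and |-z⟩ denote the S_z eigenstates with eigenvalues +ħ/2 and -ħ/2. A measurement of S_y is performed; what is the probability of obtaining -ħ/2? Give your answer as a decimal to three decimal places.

|-y⟩ = (|+z⟩ - i|-z⟩)/√2, so ⟨-y|ψ⟩ = (2) / (√2·√20).
P = |2|² / 40 = 4/40.

0.100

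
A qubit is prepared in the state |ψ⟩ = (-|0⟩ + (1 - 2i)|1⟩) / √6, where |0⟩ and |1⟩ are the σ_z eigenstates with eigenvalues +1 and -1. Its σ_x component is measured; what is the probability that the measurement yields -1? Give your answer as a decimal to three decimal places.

|-x⟩ = (|0⟩ - |1⟩)/√2, so ⟨-x|ψ⟩ = (-2 + 2i) / (√2·√6).
P = |-2 + 2i|² / 12 = 8/12.

0.667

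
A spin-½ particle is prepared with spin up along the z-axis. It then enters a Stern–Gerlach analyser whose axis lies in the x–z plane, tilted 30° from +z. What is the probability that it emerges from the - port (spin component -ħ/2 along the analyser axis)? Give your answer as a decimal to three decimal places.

For spin-½, the probability of finding spin-up along an axis at angle θ to the initial spin direction is cos²(θ/2); spin-down is sin²(θ/2).
θ = 30°, so P = sin²(15°) ≈ 0.067.

0.067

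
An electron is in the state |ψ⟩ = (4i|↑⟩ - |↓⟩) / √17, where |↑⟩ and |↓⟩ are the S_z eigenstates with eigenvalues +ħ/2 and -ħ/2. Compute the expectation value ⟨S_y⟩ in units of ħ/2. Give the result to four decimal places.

⟨σ_y⟩ = 2 Im(a* b)/(|a|²+|b|²) with a = 4i, b = -1.
a* b = 4i, so ⟨σ_y⟩ = 8/17.
⟨S_y⟩ = (ħ/2)·⟨σ_y⟩.

0.4706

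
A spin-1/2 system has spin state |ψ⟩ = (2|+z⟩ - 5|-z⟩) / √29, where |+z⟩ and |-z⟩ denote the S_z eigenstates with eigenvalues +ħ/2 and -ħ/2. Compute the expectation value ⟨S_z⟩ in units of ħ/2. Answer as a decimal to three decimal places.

⟨σ_z⟩ = |a|² - |b|² divided by |a|²+|b|², with a, b the |+z⟩, |-z⟩ amplitudes.
= (4 - 25)/29 = -21/29.
⟨S_z⟩ = (ħ/2)·⟨σ_z⟩.

-0.724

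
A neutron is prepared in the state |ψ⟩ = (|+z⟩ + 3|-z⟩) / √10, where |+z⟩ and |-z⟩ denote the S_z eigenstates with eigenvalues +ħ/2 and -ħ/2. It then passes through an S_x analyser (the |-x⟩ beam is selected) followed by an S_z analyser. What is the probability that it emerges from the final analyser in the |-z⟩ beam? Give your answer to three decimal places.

First analyser (S_x): P(|-x⟩) = |⟨-x|ψ⟩|² = 4/20.
After stage 1 the state is |-x⟩; P(|-z⟩) = |⟨-z|-x⟩|² = 1/2.
Joint probability = 4/20 × 1/2 = 0.100.

0.100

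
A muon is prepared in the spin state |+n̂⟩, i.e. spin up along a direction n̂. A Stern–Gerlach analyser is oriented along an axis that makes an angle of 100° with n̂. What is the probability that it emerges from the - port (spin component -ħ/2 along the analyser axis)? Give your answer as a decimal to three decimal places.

0.587

For spin-½, the probability of finding spin-up along an axis at angle θ to the initial spin direction is cos²(θ/2); spin-down is sin²(θ/2).
θ = 100°, so P = sin²(50°) ≈ 0.587.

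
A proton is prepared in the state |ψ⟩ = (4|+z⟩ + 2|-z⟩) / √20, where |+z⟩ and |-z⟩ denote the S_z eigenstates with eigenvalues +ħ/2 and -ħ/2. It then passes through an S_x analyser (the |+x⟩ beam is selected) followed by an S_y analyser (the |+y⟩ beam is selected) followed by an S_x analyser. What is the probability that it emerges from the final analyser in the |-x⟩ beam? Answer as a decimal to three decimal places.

First analyser (S_x): P(|+x⟩) = |⟨+x|ψ⟩|² = 36/40.
After stage 1 the state is |+x⟩; P(|+y⟩) = |⟨+y|+x⟩|² = 1/2.
After stage 2 the state is |+y⟩; P(|-x⟩) = |⟨-x|+y⟩|² = 1/2.
Joint probability = 36/40 × 1/2 × 1/2 = 0.225.

0.225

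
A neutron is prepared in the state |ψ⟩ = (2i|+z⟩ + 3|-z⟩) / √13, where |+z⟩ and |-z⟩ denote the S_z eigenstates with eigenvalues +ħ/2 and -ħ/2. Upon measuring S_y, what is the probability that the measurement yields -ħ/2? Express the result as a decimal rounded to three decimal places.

0.962

|-y⟩ = (|+z⟩ - i|-z⟩)/√2, so ⟨-y|ψ⟩ = (5i) / (√2·√13).
P = |5i|² / 26 = 25/26.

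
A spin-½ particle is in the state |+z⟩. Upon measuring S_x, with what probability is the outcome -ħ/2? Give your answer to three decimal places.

0.500

In the S_z basis, |+z⟩ = |↑⟩ and |-x⟩ = (|↑⟩ - |↓⟩)/√2.
|⟨-x|+z⟩|² = 1/2.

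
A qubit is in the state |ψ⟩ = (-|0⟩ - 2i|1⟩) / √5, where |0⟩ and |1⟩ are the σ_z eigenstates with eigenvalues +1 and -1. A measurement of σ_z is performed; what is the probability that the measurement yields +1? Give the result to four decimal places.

The +1 outcome corresponds to |0⟩. Its amplitude in |ψ⟩ is -1/√5.
P = |-1|² / 5 = 1/5.

0.2000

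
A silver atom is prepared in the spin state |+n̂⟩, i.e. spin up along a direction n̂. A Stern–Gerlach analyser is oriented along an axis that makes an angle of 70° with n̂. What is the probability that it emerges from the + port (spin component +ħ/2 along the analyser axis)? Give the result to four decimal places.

For spin-½, the probability of finding spin-up along an axis at angle θ to the initial spin direction is cos²(θ/2); spin-down is sin²(θ/2).
θ = 70°, so P = cos²(35°) ≈ 0.6710.

0.6710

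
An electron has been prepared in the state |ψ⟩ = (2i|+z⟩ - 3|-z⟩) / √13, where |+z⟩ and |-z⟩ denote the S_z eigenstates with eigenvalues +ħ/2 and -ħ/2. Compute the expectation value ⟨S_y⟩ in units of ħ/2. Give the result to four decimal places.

0.9231

⟨σ_y⟩ = 2 Im(a* b)/(|a|²+|b|²) with a = 2i, b = -3.
a* b = 6i, so ⟨σ_y⟩ = 12/13.
⟨S_y⟩ = (ħ/2)·⟨σ_y⟩.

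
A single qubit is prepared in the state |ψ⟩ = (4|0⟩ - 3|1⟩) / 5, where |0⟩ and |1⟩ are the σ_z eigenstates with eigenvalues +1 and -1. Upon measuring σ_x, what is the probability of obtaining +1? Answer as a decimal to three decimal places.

0.020

|+x⟩ = (|0⟩ + |1⟩)/√2, so ⟨+x|ψ⟩ = (1) / (√2·5).
P = |1|² / 50 = 1/50.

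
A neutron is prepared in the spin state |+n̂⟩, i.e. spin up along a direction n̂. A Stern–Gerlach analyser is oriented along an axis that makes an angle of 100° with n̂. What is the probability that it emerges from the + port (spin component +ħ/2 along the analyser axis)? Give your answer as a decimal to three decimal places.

For spin-½, the probability of finding spin-up along an axis at angle θ to the initial spin direction is cos²(θ/2); spin-down is sin²(θ/2).
θ = 100°, so P = cos²(50°) ≈ 0.413.

0.413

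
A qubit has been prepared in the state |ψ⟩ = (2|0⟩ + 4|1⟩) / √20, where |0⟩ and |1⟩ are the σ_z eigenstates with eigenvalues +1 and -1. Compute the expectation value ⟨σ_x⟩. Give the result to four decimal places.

⟨σ_x⟩ = 2 Re(a* b)/(|a|²+|b|²) with a = 2, b = 4.
a* b = 8, so ⟨σ_x⟩ = 16/20.

0.8000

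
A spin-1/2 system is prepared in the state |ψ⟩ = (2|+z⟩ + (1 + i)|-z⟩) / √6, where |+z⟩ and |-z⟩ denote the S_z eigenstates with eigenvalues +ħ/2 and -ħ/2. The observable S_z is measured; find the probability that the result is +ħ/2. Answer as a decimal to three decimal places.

The +ħ/2 outcome corresponds to |+z⟩. Its amplitude in |ψ⟩ is 2/√6.
P = |2|² / 6 = 4/6.

0.667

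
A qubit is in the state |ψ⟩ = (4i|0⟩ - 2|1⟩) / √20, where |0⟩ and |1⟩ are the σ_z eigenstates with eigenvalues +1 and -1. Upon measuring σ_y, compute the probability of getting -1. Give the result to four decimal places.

|-y⟩ = (|0⟩ - i|1⟩)/√2, so ⟨-y|ψ⟩ = (2i) / (√2·√20).
P = |2i|² / 40 = 4/40.

0.1000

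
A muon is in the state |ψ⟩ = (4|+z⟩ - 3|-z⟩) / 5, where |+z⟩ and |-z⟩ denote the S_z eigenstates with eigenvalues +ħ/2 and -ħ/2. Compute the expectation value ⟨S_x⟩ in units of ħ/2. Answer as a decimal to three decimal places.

-0.960

⟨σ_x⟩ = 2 Re(a* b)/(|a|²+|b|²) with a = 4, b = -3.
a* b = -12, so ⟨σ_x⟩ = -24/25.
⟨S_x⟩ = (ħ/2)·⟨σ_x⟩.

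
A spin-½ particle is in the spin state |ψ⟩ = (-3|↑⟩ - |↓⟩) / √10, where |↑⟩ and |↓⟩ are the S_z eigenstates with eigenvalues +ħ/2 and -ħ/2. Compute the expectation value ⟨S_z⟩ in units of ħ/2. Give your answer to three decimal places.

0.800

⟨σ_z⟩ = |a|² - |b|² divided by |a|²+|b|², with a, b the |↑⟩, |↓⟩ amplitudes.
= (9 - 1)/10 = 8/10.
⟨S_z⟩ = (ħ/2)·⟨σ_z⟩.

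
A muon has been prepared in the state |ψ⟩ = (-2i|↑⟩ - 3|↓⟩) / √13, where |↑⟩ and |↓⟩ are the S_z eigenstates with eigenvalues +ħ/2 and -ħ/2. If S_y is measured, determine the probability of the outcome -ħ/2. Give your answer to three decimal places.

|-y⟩ = (|↑⟩ - i|↓⟩)/√2, so ⟨-y|ψ⟩ = (-5i) / (√2·√13).
P = |-5i|² / 26 = 25/26.

0.962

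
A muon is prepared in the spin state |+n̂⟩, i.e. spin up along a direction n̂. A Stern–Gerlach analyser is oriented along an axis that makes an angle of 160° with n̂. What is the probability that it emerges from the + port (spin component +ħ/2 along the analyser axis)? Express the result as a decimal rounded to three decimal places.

For spin-½, the probability of finding spin-up along an axis at angle θ to the initial spin direction is cos²(θ/2); spin-down is sin²(θ/2).
θ = 160°, so P = cos²(80°) ≈ 0.030.

0.030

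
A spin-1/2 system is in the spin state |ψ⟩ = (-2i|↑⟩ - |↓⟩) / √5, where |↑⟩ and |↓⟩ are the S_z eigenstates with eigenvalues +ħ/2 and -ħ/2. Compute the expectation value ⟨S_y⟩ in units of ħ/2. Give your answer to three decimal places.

-0.800

⟨σ_y⟩ = 2 Im(a* b)/(|a|²+|b|²) with a = -2i, b = -1.
a* b = -2i, so ⟨σ_y⟩ = -4/5.
⟨S_y⟩ = (ħ/2)·⟨σ_y⟩.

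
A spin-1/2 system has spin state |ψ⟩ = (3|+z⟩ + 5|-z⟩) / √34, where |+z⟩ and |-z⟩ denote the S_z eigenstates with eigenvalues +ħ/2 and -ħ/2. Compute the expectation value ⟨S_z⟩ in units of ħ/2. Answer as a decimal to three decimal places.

-0.471

⟨σ_z⟩ = |a|² - |b|² divided by |a|²+|b|², with a, b the |+z⟩, |-z⟩ amplitudes.
= (9 - 25)/34 = -16/34.
⟨S_z⟩ = (ħ/2)·⟨σ_z⟩.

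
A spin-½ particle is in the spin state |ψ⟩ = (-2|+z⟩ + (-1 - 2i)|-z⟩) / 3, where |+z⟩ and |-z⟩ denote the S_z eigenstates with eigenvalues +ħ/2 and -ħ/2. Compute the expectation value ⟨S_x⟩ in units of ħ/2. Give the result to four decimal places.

⟨σ_x⟩ = 2 Re(a* b)/(|a|²+|b|²) with a = -2, b = (-1 - 2i).
a* b = (2 + 4i), so ⟨σ_x⟩ = 4/9.
⟨S_x⟩ = (ħ/2)·⟨σ_x⟩.

0.4444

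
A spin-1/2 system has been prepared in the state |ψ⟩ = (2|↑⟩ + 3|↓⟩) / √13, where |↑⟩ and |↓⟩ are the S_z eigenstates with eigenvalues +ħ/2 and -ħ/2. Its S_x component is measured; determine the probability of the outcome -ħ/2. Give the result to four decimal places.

0.0385

|-x⟩ = (|↑⟩ - |↓⟩)/√2, so ⟨-x|ψ⟩ = (-1) / (√2·√13).
P = |-1|² / 26 = 1/26.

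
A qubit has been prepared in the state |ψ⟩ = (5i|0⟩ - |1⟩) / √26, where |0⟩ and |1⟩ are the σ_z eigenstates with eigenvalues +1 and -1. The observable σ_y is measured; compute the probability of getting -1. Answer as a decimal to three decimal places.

0.308

|-y⟩ = (|0⟩ - i|1⟩)/√2, so ⟨-y|ψ⟩ = (4i) / (√2·√26).
P = |4i|² / 52 = 16/52.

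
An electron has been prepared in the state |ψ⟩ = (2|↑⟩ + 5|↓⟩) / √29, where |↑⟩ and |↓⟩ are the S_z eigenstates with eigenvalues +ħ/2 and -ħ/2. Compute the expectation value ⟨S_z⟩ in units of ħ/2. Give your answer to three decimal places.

-0.724

⟨σ_z⟩ = |a|² - |b|² divided by |a|²+|b|², with a, b the |↑⟩, |↓⟩ amplitudes.
= (4 - 25)/29 = -21/29.
⟨S_z⟩ = (ħ/2)·⟨σ_z⟩.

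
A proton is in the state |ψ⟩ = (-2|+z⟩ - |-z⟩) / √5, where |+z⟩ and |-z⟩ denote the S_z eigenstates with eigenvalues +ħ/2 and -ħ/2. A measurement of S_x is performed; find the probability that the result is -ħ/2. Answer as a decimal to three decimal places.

|-x⟩ = (|+z⟩ - |-z⟩)/√2, so ⟨-x|ψ⟩ = (-1) / (√2·√5).
P = |-1|² / 10 = 1/10.

0.100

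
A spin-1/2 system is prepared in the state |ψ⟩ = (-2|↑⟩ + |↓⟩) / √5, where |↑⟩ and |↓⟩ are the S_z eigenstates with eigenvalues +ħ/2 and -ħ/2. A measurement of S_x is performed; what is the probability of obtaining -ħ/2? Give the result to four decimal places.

|-x⟩ = (|↑⟩ - |↓⟩)/√2, so ⟨-x|ψ⟩ = (-3) / (√2·√5).
P = |-3|² / 10 = 9/10.

0.9000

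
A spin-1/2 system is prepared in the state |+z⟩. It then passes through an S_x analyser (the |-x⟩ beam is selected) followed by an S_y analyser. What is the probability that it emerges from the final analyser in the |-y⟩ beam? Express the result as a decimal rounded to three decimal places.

0.250

First analyser (S_x): from |+z⟩, P(|-x⟩) = 1/2.
After stage 1 the state is |-x⟩; P(|-y⟩) = |⟨-y|-x⟩|² = 1/2.
Joint probability = 1/2 × 1/2 = 0.250.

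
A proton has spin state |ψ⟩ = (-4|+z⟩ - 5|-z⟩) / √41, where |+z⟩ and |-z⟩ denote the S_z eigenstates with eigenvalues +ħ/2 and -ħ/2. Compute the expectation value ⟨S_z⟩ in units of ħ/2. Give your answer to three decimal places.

⟨σ_z⟩ = |a|² - |b|² divided by |a|²+|b|², with a, b the |+z⟩, |-z⟩ amplitudes.
= (16 - 25)/41 = -9/41.
⟨S_z⟩ = (ħ/2)·⟨σ_z⟩.

-0.220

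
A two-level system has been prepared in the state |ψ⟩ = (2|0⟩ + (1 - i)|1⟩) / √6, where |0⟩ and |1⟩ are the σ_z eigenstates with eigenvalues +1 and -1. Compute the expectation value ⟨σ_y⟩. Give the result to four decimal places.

⟨σ_y⟩ = 2 Im(a* b)/(|a|²+|b|²) with a = 2, b = (1 - i).
a* b = (2 - 2i), so ⟨σ_y⟩ = -4/6.

-0.6667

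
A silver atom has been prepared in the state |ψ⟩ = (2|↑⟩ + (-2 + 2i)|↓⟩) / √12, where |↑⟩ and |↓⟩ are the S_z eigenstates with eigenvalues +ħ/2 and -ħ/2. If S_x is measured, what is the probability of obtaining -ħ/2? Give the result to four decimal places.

0.8333

|-x⟩ = (|↑⟩ - |↓⟩)/√2, so ⟨-x|ψ⟩ = (4 - 2i) / (√2·√12).
P = |4 - 2i|² / 24 = 20/24.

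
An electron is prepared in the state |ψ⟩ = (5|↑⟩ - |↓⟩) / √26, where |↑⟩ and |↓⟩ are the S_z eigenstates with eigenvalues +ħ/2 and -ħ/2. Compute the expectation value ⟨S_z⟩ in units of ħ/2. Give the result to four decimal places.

⟨σ_z⟩ = |a|² - |b|² divided by |a|²+|b|², with a, b the |↑⟩, |↓⟩ amplitudes.
= (25 - 1)/26 = 24/26.
⟨S_z⟩ = (ħ/2)·⟨σ_z⟩.

0.9231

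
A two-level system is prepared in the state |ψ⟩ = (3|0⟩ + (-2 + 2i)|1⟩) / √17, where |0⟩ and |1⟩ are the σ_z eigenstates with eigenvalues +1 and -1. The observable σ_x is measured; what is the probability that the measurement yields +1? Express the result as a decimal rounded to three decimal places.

|+x⟩ = (|0⟩ + |1⟩)/√2, so ⟨+x|ψ⟩ = (1 + 2i) / (√2·√17).
P = |1 + 2i|² / 34 = 5/34.

0.147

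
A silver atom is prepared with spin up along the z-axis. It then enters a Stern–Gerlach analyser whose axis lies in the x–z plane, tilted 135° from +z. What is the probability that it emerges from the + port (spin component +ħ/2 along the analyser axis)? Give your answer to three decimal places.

0.146

For spin-½, the probability of finding spin-up along an axis at angle θ to the initial spin direction is cos²(θ/2); spin-down is sin²(θ/2).
θ = 135°, so P = cos²(67.5°) ≈ 0.146.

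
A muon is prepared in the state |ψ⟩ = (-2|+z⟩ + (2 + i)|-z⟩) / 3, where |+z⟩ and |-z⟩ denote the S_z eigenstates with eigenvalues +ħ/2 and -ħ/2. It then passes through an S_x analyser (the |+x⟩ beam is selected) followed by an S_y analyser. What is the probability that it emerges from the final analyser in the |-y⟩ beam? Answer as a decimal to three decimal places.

First analyser (S_x): P(|+x⟩) = |⟨+x|ψ⟩|² = 1/18.
After stage 1 the state is |+x⟩; P(|-y⟩) = |⟨-y|+x⟩|² = 1/2.
Joint probability = 1/18 × 1/2 = 0.028.

0.028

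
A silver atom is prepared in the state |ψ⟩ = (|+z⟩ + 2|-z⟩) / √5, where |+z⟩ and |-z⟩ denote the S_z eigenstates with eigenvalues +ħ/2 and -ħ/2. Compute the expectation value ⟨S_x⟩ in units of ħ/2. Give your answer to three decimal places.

⟨σ_x⟩ = 2 Re(a* b)/(|a|²+|b|²) with a = 1, b = 2.
a* b = 2, so ⟨σ_x⟩ = 4/5.
⟨S_x⟩ = (ħ/2)·⟨σ_x⟩.

0.800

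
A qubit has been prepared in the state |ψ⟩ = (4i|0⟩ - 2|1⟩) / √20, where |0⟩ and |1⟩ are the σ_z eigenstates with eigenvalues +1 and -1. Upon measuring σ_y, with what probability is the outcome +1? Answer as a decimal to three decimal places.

0.900

|+y⟩ = (|0⟩ + i|1⟩)/√2, so ⟨+y|ψ⟩ = (6i) / (√2·√20).
P = |6i|² / 40 = 36/40.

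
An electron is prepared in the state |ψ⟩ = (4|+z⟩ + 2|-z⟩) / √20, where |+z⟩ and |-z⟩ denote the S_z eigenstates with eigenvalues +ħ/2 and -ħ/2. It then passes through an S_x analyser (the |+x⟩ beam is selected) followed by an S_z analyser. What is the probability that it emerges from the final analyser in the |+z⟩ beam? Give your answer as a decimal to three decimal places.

First analyser (S_x): P(|+x⟩) = |⟨+x|ψ⟩|² = 36/40.
After stage 1 the state is |+x⟩; P(|+z⟩) = |⟨+z|+x⟩|² = 1/2.
Joint probability = 36/40 × 1/2 = 0.450.

0.450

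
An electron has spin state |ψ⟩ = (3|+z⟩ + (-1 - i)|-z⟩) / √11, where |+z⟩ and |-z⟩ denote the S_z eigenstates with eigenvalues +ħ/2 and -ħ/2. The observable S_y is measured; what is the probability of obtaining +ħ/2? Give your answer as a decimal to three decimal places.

0.227

|+y⟩ = (|+z⟩ + i|-z⟩)/√2, so ⟨+y|ψ⟩ = (2 + i) / (√2·√11).
P = |2 + i|² / 22 = 5/22.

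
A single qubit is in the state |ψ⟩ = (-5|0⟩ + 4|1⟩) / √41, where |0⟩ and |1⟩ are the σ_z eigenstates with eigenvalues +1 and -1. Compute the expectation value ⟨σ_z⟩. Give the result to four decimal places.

0.2195

⟨σ_z⟩ = |a|² - |b|² divided by |a|²+|b|², with a, b the |0⟩, |1⟩ amplitudes.
= (25 - 16)/41 = 9/41.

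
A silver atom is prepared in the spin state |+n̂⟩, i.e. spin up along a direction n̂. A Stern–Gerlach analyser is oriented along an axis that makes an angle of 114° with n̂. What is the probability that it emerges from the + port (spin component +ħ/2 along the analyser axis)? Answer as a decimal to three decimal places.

For spin-½, the probability of finding spin-up along an axis at angle θ to the initial spin direction is cos²(θ/2); spin-down is sin²(θ/2).
θ = 114°, so P = cos²(57°) ≈ 0.297.

0.297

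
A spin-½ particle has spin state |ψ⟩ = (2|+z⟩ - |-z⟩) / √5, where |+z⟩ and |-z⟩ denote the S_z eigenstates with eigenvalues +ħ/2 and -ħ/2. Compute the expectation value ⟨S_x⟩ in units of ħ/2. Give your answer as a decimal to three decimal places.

⟨σ_x⟩ = 2 Re(a* b)/(|a|²+|b|²) with a = 2, b = -1.
a* b = -2, so ⟨σ_x⟩ = -4/5.
⟨S_x⟩ = (ħ/2)·⟨σ_x⟩.

-0.800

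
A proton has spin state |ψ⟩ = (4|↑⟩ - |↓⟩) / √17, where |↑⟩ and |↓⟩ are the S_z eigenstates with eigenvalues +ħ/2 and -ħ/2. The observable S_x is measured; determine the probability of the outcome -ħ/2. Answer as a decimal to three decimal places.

|-x⟩ = (|↑⟩ - |↓⟩)/√2, so ⟨-x|ψ⟩ = (5) / (√2·√17).
P = |5|² / 34 = 25/34.

0.735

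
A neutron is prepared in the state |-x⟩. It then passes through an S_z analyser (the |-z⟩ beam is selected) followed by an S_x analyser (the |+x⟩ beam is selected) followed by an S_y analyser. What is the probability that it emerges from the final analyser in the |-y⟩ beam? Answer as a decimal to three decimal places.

First analyser (S_z): from |-x⟩, P(|-z⟩) = 1/2.
After stage 1 the state is |-z⟩; P(|+x⟩) = |⟨+x|-z⟩|² = 1/2.
After stage 2 the state is |+x⟩; P(|-y⟩) = |⟨-y|+x⟩|² = 1/2.
Joint probability = 1/2 × 1/2 × 1/2 = 0.125.

0.125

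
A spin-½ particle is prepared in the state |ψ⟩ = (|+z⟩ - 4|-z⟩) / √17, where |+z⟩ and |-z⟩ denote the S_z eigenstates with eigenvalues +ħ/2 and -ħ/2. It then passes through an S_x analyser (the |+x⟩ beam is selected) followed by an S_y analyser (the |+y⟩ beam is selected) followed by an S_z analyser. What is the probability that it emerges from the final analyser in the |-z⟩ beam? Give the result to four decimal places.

0.0662

First analyser (S_x): P(|+x⟩) = |⟨+x|ψ⟩|² = 9/34.
After stage 1 the state is |+x⟩; P(|+y⟩) = |⟨+y|+x⟩|² = 1/2.
After stage 2 the state is |+y⟩; P(|-z⟩) = |⟨-z|+y⟩|² = 1/2.
Joint probability = 9/34 × 1/2 × 1/2 = 0.0662.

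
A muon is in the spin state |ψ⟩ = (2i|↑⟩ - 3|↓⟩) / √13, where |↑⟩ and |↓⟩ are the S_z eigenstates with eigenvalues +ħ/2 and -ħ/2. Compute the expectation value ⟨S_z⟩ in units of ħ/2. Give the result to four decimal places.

⟨σ_z⟩ = |a|² - |b|² divided by |a|²+|b|², with a, b the |↑⟩, |↓⟩ amplitudes.
= (4 - 9)/13 = -5/13.
⟨S_z⟩ = (ħ/2)·⟨σ_z⟩.

-0.3846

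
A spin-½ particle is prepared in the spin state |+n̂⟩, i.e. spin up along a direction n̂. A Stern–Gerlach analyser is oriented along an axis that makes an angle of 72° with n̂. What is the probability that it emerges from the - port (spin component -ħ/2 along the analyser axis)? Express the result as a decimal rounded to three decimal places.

0.345

For spin-½, the probability of finding spin-up along an axis at angle θ to the initial spin direction is cos²(θ/2); spin-down is sin²(θ/2).
θ = 72°, so P = sin²(36°) ≈ 0.345.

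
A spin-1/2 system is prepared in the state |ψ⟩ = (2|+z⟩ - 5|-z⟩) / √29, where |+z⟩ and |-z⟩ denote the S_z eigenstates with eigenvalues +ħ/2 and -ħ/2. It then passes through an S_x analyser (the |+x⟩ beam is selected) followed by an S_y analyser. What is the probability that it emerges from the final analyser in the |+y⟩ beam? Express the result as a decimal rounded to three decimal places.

0.078

First analyser (S_x): P(|+x⟩) = |⟨+x|ψ⟩|² = 9/58.
After stage 1 the state is |+x⟩; P(|+y⟩) = |⟨+y|+x⟩|² = 1/2.
Joint probability = 9/58 × 1/2 = 0.078.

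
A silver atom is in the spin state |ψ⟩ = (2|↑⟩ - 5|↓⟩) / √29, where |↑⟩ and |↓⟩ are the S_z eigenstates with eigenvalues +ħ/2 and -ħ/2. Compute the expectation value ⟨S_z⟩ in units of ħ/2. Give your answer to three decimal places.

⟨σ_z⟩ = |a|² - |b|² divided by |a|²+|b|², with a, b the |↑⟩, |↓⟩ amplitudes.
= (4 - 25)/29 = -21/29.
⟨S_z⟩ = (ħ/2)·⟨σ_z⟩.

-0.724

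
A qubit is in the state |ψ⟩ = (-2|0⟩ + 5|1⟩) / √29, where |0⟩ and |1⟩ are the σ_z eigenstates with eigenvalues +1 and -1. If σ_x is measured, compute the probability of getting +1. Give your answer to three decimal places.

|+x⟩ = (|0⟩ + |1⟩)/√2, so ⟨+x|ψ⟩ = (3) / (√2·√29).
P = |3|² / 58 = 9/58.

0.155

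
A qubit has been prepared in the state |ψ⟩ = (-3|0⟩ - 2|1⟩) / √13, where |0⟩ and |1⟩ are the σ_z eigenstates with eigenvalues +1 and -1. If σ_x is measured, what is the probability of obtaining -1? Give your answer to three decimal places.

|-x⟩ = (|0⟩ - |1⟩)/√2, so ⟨-x|ψ⟩ = (-1) / (√2·√13).
P = |-1|² / 26 = 1/26.

0.038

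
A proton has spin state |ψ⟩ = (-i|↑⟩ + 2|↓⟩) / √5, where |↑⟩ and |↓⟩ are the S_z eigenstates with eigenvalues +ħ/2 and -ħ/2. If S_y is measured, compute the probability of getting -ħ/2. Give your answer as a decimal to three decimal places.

|-y⟩ = (|↑⟩ - i|↓⟩)/√2, so ⟨-y|ψ⟩ = (i) / (√2·√5).
P = |i|² / 10 = 1/10.

0.100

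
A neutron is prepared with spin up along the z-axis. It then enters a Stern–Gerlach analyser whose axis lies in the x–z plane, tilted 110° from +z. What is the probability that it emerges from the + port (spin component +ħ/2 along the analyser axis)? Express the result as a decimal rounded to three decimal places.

For spin-½, the probability of finding spin-up along an axis at angle θ to the initial spin direction is cos²(θ/2); spin-down is sin²(θ/2).
θ = 110°, so P = cos²(55°) ≈ 0.329.

0.329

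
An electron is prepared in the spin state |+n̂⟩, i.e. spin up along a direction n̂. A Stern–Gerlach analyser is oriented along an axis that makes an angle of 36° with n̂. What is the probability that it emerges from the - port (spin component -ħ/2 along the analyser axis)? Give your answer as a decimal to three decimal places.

0.095

For spin-½, the probability of finding spin-up along an axis at angle θ to the initial spin direction is cos²(θ/2); spin-down is sin²(θ/2).
θ = 36°, so P = sin²(18°) ≈ 0.095.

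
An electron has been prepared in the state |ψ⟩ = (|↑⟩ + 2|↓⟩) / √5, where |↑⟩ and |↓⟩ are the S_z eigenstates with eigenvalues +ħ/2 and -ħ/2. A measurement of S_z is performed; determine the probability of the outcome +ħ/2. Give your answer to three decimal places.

0.200

The +ħ/2 outcome corresponds to |↑⟩. Its amplitude in |ψ⟩ is 1/√5.
P = |1|² / 5 = 1/5.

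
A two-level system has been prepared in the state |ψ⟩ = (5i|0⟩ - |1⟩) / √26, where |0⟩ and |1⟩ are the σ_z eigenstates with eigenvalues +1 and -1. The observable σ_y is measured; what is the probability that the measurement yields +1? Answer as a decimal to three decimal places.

|+y⟩ = (|0⟩ + i|1⟩)/√2, so ⟨+y|ψ⟩ = (6i) / (√2·√26).
P = |6i|² / 52 = 36/52.

0.692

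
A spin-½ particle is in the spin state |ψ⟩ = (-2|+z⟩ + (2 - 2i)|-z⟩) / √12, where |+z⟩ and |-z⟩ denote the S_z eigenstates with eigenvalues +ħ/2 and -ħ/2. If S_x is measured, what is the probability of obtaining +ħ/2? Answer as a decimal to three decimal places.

|+x⟩ = (|+z⟩ + |-z⟩)/√2, so ⟨+x|ψ⟩ = (-2i) / (√2·√12).
P = |-2i|² / 24 = 4/24.

0.167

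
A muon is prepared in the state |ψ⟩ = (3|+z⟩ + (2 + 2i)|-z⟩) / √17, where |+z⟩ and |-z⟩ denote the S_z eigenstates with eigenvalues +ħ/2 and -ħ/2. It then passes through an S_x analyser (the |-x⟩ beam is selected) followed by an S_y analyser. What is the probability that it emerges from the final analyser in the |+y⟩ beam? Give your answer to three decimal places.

First analyser (S_x): P(|-x⟩) = |⟨-x|ψ⟩|² = 5/34.
After stage 1 the state is |-x⟩; P(|+y⟩) = |⟨+y|-x⟩|² = 1/2.
Joint probability = 5/34 × 1/2 = 0.074.

0.074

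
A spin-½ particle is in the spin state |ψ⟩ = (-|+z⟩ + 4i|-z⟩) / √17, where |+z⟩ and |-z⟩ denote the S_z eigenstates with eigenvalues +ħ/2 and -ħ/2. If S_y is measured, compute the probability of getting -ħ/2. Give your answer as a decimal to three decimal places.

0.735

|-y⟩ = (|+z⟩ - i|-z⟩)/√2, so ⟨-y|ψ⟩ = (-5) / (√2·√17).
P = |-5|² / 34 = 25/34.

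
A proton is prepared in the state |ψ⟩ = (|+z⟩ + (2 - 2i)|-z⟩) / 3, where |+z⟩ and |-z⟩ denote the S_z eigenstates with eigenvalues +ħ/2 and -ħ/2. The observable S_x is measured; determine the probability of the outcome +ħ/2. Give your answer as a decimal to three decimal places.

|+x⟩ = (|+z⟩ + |-z⟩)/√2, so ⟨+x|ψ⟩ = (3 - 2i) / (√2·3).
P = |3 - 2i|² / 18 = 13/18.

0.722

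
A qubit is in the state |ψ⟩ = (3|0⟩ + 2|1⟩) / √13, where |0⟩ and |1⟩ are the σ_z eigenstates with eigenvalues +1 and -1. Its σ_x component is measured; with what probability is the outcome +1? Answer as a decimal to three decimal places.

|+x⟩ = (|0⟩ + |1⟩)/√2, so ⟨+x|ψ⟩ = (5) / (√2·√13).
P = |5|² / 26 = 25/26.

0.962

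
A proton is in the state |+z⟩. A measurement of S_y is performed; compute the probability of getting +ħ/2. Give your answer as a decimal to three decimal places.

In the S_z basis, |+z⟩ = |↑⟩ and |+y⟩ = (|↑⟩ + i|↓⟩)/√2.
|⟨+y|+z⟩|² = 1/2.

0.500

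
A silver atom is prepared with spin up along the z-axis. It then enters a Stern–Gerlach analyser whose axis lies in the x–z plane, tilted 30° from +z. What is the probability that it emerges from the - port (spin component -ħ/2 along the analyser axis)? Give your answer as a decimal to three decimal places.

0.067

For spin-½, the probability of finding spin-up along an axis at angle θ to the initial spin direction is cos²(θ/2); spin-down is sin²(θ/2).
θ = 30°, so P = sin²(15°) ≈ 0.067.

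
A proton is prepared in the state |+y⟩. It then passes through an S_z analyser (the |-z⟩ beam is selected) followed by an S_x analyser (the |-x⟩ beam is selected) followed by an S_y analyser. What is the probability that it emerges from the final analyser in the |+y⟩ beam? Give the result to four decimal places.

First analyser (S_z): from |+y⟩, P(|-z⟩) = 1/2.
After stage 1 the state is |-z⟩; P(|-x⟩) = |⟨-x|-z⟩|² = 1/2.
After stage 2 the state is |-x⟩; P(|+y⟩) = |⟨+y|-x⟩|² = 1/2.
Joint probability = 1/2 × 1/2 × 1/2 = 0.1250.

0.1250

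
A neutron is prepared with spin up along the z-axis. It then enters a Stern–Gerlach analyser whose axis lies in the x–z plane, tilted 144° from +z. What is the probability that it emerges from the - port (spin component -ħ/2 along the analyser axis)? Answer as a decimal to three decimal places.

0.905

For spin-½, the probability of finding spin-up along an axis at angle θ to the initial spin direction is cos²(θ/2); spin-down is sin²(θ/2).
θ = 144°, so P = sin²(72°) ≈ 0.905.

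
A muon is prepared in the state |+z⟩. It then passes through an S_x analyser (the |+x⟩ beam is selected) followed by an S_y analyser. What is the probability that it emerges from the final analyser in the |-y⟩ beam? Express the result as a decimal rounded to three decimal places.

First analyser (S_x): from |+z⟩, P(|+x⟩) = 1/2.
After stage 1 the state is |+x⟩; P(|-y⟩) = |⟨-y|+x⟩|² = 1/2.
Joint probability = 1/2 × 1/2 = 0.250.

0.250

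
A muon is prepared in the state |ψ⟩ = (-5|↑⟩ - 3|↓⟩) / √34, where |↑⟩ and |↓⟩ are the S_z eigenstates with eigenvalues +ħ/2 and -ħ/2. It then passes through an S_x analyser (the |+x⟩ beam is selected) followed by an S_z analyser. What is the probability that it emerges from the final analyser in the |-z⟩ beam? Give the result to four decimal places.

0.4706

First analyser (S_x): P(|+x⟩) = |⟨+x|ψ⟩|² = 64/68.
After stage 1 the state is |+x⟩; P(|-z⟩) = |⟨-z|+x⟩|² = 1/2.
Joint probability = 64/68 × 1/2 = 0.4706.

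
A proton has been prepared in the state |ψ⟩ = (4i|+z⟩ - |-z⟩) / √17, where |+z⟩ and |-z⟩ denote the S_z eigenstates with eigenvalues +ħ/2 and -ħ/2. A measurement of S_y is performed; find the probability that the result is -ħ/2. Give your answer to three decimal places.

|-y⟩ = (|+z⟩ - i|-z⟩)/√2, so ⟨-y|ψ⟩ = (3i) / (√2·√17).
P = |3i|² / 34 = 9/34.

0.265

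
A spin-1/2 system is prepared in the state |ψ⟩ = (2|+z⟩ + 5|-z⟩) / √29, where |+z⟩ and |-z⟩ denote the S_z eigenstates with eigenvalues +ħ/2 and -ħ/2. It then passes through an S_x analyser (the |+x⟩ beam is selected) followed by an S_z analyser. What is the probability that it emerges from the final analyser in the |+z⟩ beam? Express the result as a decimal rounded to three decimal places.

First analyser (S_x): P(|+x⟩) = |⟨+x|ψ⟩|² = 49/58.
After stage 1 the state is |+x⟩; P(|+z⟩) = |⟨+z|+x⟩|² = 1/2.
Joint probability = 49/58 × 1/2 = 0.422.

0.422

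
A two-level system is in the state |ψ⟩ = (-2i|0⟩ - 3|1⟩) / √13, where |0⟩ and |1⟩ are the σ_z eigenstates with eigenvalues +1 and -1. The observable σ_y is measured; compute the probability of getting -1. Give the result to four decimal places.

|-y⟩ = (|0⟩ - i|1⟩)/√2, so ⟨-y|ψ⟩ = (-5i) / (√2·√13).
P = |-5i|² / 26 = 25/26.

0.9615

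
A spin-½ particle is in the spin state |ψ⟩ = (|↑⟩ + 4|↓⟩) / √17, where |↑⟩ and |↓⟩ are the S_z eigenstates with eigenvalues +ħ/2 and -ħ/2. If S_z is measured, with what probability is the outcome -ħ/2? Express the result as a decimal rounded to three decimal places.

The -ħ/2 outcome corresponds to |↓⟩. Its amplitude in |ψ⟩ is 4/√17.
P = |4|² / 17 = 16/17.

0.941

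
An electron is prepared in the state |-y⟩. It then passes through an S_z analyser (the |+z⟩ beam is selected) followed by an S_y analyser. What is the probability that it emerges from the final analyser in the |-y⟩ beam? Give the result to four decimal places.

0.2500

First analyser (S_z): from |-y⟩, P(|+z⟩) = 1/2.
After stage 1 the state is |+z⟩; P(|-y⟩) = |⟨-y|+z⟩|² = 1/2.
Joint probability = 1/2 × 1/2 = 0.2500.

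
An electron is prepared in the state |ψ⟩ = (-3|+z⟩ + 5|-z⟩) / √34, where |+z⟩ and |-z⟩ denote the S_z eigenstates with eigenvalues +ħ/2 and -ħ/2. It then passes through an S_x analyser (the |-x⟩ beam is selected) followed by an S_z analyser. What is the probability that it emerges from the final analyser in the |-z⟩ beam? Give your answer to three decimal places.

First analyser (S_x): P(|-x⟩) = |⟨-x|ψ⟩|² = 64/68.
After stage 1 the state is |-x⟩; P(|-z⟩) = |⟨-z|-x⟩|² = 1/2.
Joint probability = 64/68 × 1/2 = 0.471.

0.471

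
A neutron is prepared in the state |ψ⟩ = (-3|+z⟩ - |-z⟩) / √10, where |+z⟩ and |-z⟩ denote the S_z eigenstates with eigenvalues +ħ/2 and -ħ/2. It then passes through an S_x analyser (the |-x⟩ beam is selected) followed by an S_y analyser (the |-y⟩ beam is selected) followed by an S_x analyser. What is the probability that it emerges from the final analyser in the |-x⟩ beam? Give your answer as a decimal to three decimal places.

First analyser (S_x): P(|-x⟩) = |⟨-x|ψ⟩|² = 4/20.
After stage 1 the state is |-x⟩; P(|-y⟩) = |⟨-y|-x⟩|² = 1/2.
After stage 2 the state is |-y⟩; P(|-x⟩) = |⟨-x|-y⟩|² = 1/2.
Joint probability = 4/20 × 1/2 × 1/2 = 0.050.

0.050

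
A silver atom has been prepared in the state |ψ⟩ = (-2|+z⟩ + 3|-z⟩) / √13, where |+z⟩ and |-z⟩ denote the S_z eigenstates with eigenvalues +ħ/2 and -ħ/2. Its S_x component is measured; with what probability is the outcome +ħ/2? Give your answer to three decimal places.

|+x⟩ = (|+z⟩ + |-z⟩)/√2, so ⟨+x|ψ⟩ = (1) / (√2·√13).
P = |1|² / 26 = 1/26.

0.038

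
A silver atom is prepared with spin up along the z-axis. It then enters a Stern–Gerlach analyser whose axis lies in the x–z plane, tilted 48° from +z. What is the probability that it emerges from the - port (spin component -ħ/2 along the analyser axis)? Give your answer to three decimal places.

For spin-½, the probability of finding spin-up along an axis at angle θ to the initial spin direction is cos²(θ/2); spin-down is sin²(θ/2).
θ = 48°, so P = sin²(24°) ≈ 0.165.

0.165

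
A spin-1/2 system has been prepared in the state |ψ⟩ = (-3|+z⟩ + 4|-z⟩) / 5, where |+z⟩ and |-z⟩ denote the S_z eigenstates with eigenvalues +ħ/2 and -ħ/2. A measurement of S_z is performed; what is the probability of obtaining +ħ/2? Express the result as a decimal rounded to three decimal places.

The +ħ/2 outcome corresponds to |+z⟩. Its amplitude in |ψ⟩ is -3/5.
P = |-3|² / 25 = 9/25.

0.360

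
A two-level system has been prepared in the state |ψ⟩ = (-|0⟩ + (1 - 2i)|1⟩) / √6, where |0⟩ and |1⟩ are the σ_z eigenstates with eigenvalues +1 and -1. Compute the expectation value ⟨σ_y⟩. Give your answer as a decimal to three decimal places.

0.667

⟨σ_y⟩ = 2 Im(a* b)/(|a|²+|b|²) with a = -1, b = (1 - 2i).
a* b = (-1 + 2i), so ⟨σ_y⟩ = 4/6.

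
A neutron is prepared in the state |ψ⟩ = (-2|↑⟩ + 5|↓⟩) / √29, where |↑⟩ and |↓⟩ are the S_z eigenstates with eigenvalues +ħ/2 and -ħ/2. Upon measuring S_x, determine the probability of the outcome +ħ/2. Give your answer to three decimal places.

0.155

|+x⟩ = (|↑⟩ + |↓⟩)/√2, so ⟨+x|ψ⟩ = (3) / (√2·√29).
P = |3|² / 58 = 9/58.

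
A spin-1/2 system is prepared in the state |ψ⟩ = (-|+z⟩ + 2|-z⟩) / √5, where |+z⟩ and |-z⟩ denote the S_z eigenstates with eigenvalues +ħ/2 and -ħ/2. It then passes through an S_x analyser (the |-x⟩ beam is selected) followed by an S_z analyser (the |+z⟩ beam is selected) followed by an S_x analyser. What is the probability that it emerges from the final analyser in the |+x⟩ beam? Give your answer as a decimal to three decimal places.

First analyser (S_x): P(|-x⟩) = |⟨-x|ψ⟩|² = 9/10.
After stage 1 the state is |-x⟩; P(|+z⟩) = |⟨+z|-x⟩|² = 1/2.
After stage 2 the state is |+z⟩; P(|+x⟩) = |⟨+x|+z⟩|² = 1/2.
Joint probability = 9/10 × 1/2 × 1/2 = 0.225.

0.225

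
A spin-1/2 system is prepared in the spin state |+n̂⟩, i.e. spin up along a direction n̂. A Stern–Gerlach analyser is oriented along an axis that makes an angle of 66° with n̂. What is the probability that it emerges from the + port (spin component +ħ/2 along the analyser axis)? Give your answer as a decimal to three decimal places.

0.703

For spin-½, the probability of finding spin-up along an axis at angle θ to the initial spin direction is cos²(θ/2); spin-down is sin²(θ/2).
θ = 66°, so P = cos²(33°) ≈ 0.703.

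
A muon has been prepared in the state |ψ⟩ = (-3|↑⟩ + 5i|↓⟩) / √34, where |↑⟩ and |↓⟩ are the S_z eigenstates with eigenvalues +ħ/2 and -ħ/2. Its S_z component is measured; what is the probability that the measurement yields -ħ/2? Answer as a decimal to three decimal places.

0.735

The -ħ/2 outcome corresponds to |↓⟩. Its amplitude in |ψ⟩ is 5i/√34.
P = |5i|² / 34 = 25/34.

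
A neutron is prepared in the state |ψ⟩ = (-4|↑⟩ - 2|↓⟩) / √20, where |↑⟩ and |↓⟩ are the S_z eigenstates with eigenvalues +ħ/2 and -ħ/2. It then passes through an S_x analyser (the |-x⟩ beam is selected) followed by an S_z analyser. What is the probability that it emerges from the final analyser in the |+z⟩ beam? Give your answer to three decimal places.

0.050

First analyser (S_x): P(|-x⟩) = |⟨-x|ψ⟩|² = 4/40.
After stage 1 the state is |-x⟩; P(|+z⟩) = |⟨+z|-x⟩|² = 1/2.
Joint probability = 4/40 × 1/2 = 0.050.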